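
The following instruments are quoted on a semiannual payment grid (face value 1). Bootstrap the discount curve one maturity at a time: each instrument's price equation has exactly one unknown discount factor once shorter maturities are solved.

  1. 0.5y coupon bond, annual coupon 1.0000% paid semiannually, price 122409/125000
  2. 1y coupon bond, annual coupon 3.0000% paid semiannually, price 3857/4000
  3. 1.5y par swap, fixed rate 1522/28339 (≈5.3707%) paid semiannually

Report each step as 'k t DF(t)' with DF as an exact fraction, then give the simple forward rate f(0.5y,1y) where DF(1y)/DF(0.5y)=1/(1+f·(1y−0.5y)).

1 1/2 609/625
2 1 2339/2500
3 3/2 9239/10000
f(0.5y,1y) = ((609/625)/(2339/2500) − 1)/(1/2) = 194/2339 ≈ 8.2941%

step 1 [0.5y] bond c/2=1/200: DF=(122409/125000 − 1/200·(0))/(1+1/200) = 609/625 ≈ 0.974400
step 2 [1y] bond c/2=3/200: DF=(3857/4000 − 3/200·(0.974400))/(1+3/200) = 2339/2500 ≈ 0.935600
step 3 [1.5y] swap r/2=761/28339: DF=(1 − 761/28339·(0.974400+0.935600))/(1+761/28339) = 9239/10000 ≈ 0.923900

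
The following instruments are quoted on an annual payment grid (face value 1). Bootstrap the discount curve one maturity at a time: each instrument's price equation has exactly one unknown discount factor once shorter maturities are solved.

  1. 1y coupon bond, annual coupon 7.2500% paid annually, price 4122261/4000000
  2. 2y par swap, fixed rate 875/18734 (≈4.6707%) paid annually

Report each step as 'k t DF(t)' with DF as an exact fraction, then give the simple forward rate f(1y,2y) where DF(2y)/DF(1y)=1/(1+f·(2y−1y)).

step 1 [1y] bond c/1=29/400: DF=(4122261/4000000 − 29/400·(0))/(1+29/400) = 9609/10000 ≈ 0.960900
step 2 [2y] swap r/1=875/18734: DF=(1 − 875/18734·(0.960900))/(1+875/18734) = 73/80 ≈ 0.912500

1 1 9609/10000
2 2 73/80
f(1y,2y) = ((9609/10000)/(73/80) − 1)/(1) = 484/9125 ≈ 5.3041%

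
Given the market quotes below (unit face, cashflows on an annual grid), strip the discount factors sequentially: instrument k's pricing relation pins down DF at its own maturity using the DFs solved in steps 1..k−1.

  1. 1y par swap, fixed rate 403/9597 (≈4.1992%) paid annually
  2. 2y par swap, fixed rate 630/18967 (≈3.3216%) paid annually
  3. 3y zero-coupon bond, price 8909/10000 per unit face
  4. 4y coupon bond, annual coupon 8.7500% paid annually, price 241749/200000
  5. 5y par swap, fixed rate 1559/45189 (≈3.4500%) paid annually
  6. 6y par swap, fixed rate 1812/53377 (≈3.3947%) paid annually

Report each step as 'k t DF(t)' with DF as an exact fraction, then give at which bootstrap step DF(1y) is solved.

step 1 [1y] swap r/1=403/9597: DF=(1 − 403/9597·(0))/(1+403/9597) = 9597/10000 ≈ 0.959700
step 2 [2y] swap r/1=630/18967: DF=(1 − 630/18967·(0.959700))/(1+630/18967) = 937/1000 ≈ 0.937000
step 3 [3y] zero: DF = P = 8909/10000 ≈ 0.890900
step 4 [4y] bond c/1=7/80: DF=(241749/200000 − 7/80·(0.959700+0.937000+0.890900))/(1+7/80) = 1109/1250 ≈ 0.887200
step 5 [5y] swap r/1=1559/45189: DF=(1 − 1559/45189·(0.959700+0.937000+0.890900+0.887200))/(1+1559/45189) = 8441/10000 ≈ 0.844100
step 6 [6y] swap r/1=1812/53377: DF=(1 − 1812/53377·(0.959700+0.937000+0.890900+0.887200+0.844100))/(1+1812/53377) = 2047/2500 ≈ 0.818800

1 1 9597/10000
2 2 937/1000
3 3 8909/10000
4 4 1109/1250
5 5 8441/10000
6 6 2047/2500
DF(1y) is solved at step 1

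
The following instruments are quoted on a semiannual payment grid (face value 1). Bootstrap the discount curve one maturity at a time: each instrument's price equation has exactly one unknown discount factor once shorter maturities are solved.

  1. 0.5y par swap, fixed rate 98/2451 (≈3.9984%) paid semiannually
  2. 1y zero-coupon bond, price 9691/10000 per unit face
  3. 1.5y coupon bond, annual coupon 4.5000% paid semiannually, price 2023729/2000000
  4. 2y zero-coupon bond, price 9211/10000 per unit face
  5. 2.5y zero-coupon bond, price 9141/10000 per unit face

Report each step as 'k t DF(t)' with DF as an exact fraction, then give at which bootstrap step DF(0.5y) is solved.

step 1 [0.5y] swap r/2=49/2451: DF=(1 − 49/2451·(0))/(1+49/2451) = 2451/2500 ≈ 0.980400
step 2 [1y] zero: DF = P = 9691/10000 ≈ 0.969100
step 3 [1.5y] bond c/2=9/400: DF=(2023729/2000000 − 9/400·(0.980400+0.969100))/(1+9/400) = 9467/10000 ≈ 0.946700
step 4 [2y] zero: DF = P = 9211/10000 ≈ 0.921100
step 5 [2.5y] zero: DF = P = 9141/10000 ≈ 0.914100

1 1/2 2451/2500
2 1 9691/10000
3 3/2 9467/10000
4 2 9211/10000
5 5/2 9141/10000
DF(0.5y) is solved at step 1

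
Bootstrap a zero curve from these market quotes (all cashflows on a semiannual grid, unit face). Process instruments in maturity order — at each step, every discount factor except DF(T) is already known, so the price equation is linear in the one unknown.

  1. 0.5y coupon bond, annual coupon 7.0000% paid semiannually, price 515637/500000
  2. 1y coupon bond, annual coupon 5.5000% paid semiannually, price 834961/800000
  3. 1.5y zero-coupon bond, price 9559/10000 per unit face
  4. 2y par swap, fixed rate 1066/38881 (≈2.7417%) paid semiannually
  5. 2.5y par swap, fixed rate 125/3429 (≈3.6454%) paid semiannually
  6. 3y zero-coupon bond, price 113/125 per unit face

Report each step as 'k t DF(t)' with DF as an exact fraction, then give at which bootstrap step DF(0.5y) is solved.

1 1/2 2491/2500
2 1 9891/10000
3 3/2 9559/10000
4 2 9467/10000
5 5/2 73/80
6 3 113/125
DF(0.5y) is solved at step 1

step 1 [0.5y] bond c/2=7/200: DF=(515637/500000 − 7/200·(0))/(1+7/200) = 2491/2500 ≈ 0.996400
step 2 [1y] bond c/2=11/400: DF=(834961/800000 − 11/400·(0.996400))/(1+11/400) = 9891/10000 ≈ 0.989100
step 3 [1.5y] zero: DF = P = 9559/10000 ≈ 0.955900
step 4 [2y] swap r/2=533/38881: DF=(1 − 533/38881·(0.996400+0.989100+0.955900))/(1+533/38881) = 9467/10000 ≈ 0.946700
step 5 [2.5y] swap r/2=125/6858: DF=(1 − 125/6858·(0.996400+0.989100+0.955900+0.946700))/(1+125/6858) = 73/80 ≈ 0.912500
step 6 [3y] zero: DF = P = 113/125 ≈ 0.904000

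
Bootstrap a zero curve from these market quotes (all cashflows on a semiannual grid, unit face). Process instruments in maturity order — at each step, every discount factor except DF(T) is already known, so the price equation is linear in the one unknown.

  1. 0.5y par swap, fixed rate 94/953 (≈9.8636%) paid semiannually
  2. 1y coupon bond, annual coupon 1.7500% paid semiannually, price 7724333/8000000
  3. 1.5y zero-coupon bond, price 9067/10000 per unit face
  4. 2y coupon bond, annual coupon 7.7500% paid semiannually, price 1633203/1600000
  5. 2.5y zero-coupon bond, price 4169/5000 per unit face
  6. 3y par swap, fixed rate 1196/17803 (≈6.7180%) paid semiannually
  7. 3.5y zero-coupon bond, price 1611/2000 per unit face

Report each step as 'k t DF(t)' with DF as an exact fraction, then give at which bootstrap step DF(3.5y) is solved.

1 1/2 953/1000
2 1 9489/10000
3 3/2 9067/10000
4 2 8779/10000
5 5/2 4169/5000
6 3 4103/5000
7 7/2 1611/2000
DF(3.5y) is solved at step 7

step 1 [0.5y] swap r/2=47/953: DF=(1 − 47/953·(0))/(1+47/953) = 953/1000 ≈ 0.953000
step 2 [1y] bond c/2=7/800: DF=(7724333/8000000 − 7/800·(0.953000))/(1+7/800) = 9489/10000 ≈ 0.948900
step 3 [1.5y] zero: DF = P = 9067/10000 ≈ 0.906700
step 4 [2y] bond c/2=31/800: DF=(1633203/1600000 − 31/800·(0.953000+0.948900+0.906700))/(1+31/800) = 8779/10000 ≈ 0.877900
step 5 [2.5y] zero: DF = P = 4169/5000 ≈ 0.833800
step 6 [3y] swap r/2=598/17803: DF=(1 − 598/17803·(0.953000+0.948900+0.906700+0.877900+0.833800))/(1+598/17803) = 4103/5000 ≈ 0.820600
step 7 [3.5y] zero: DF = P = 1611/2000 ≈ 0.805500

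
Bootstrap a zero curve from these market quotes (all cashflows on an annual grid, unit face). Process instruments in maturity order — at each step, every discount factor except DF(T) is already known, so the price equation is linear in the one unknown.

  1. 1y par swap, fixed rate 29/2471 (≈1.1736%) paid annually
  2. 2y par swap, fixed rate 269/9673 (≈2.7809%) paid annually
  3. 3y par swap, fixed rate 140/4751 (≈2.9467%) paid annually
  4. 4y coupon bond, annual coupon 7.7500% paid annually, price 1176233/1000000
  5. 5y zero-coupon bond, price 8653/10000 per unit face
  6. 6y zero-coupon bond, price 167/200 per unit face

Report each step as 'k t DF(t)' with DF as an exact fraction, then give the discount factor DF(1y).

1 1 2471/2500
2 2 4731/5000
3 3 229/250
4 4 4433/5000
5 5 8653/10000
6 6 167/200
DF(1y) = 2471/2500 ≈ 0.988400

step 1 [1y] swap r/1=29/2471: DF=(1 − 29/2471·(0))/(1+29/2471) = 2471/2500 ≈ 0.988400
step 2 [2y] swap r/1=269/9673: DF=(1 − 269/9673·(0.988400))/(1+269/9673) = 4731/5000 ≈ 0.946200
step 3 [3y] swap r/1=140/4751: DF=(1 − 140/4751·(0.988400+0.946200))/(1+140/4751) = 229/250 ≈ 0.916000
step 4 [4y] bond c/1=31/400: DF=(1176233/1000000 − 31/400·(0.988400+0.946200+0.916000))/(1+31/400) = 4433/5000 ≈ 0.886600
step 5 [5y] zero: DF = P = 8653/10000 ≈ 0.865300
step 6 [6y] zero: DF = P = 167/200 ≈ 0.835000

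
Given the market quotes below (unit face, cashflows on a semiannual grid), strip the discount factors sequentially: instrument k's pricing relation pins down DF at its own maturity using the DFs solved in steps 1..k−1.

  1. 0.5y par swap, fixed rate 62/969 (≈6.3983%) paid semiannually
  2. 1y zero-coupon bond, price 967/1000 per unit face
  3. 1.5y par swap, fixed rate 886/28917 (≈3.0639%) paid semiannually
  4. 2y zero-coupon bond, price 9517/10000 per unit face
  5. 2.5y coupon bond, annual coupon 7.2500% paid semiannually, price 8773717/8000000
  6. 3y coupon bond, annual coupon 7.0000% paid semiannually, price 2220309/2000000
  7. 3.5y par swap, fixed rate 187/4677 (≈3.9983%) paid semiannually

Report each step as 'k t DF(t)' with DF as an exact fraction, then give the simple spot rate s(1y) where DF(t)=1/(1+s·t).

1 1/2 969/1000
2 1 967/1000
3 3/2 9557/10000
4 2 9517/10000
5 5/2 9239/10000
6 3 4557/5000
7 7/2 8691/10000
s(1y) = (1/(967/1000) − 1)/(1) = 33/967 ≈ 3.4126%

step 1 [0.5y] swap r/2=31/969: DF=(1 − 31/969·(0))/(1+31/969) = 969/1000 ≈ 0.969000
step 2 [1y] zero: DF = P = 967/1000 ≈ 0.967000
step 3 [1.5y] swap r/2=443/28917: DF=(1 − 443/28917·(0.969000+0.967000))/(1+443/28917) = 9557/10000 ≈ 0.955700
step 4 [2y] zero: DF = P = 9517/10000 ≈ 0.951700
step 5 [2.5y] bond c/2=29/800: DF=(8773717/8000000 − 29/800·(0.969000+0.967000+0.955700+0.951700))/(1+29/800) = 9239/10000 ≈ 0.923900
step 6 [3y] bond c/2=7/200: DF=(2220309/2000000 − 7/200·(0.969000+0.967000+0.955700+0.951700+0.923900))/(1+7/200) = 4557/5000 ≈ 0.911400
step 7 [3.5y] swap r/2=187/9354: DF=(1 − 187/9354·(0.969000+0.967000+0.955700+0.951700+0.923900+0.911400))/(1+187/9354) = 8691/10000 ≈ 0.869100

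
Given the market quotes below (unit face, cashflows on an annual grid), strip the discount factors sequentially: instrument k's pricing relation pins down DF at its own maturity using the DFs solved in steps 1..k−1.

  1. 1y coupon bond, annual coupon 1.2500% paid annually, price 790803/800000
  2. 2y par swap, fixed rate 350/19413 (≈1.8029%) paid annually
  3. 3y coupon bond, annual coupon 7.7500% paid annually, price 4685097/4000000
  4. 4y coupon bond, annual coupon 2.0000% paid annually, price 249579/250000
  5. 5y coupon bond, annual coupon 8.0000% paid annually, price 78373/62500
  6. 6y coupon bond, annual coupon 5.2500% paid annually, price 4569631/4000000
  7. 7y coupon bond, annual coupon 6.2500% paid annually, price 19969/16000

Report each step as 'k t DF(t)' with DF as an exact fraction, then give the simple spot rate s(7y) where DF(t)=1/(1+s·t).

step 1 [1y] bond c/1=1/80: DF=(790803/800000 − 1/80·(0))/(1+1/80) = 9763/10000 ≈ 0.976300
step 2 [2y] swap r/1=350/19413: DF=(1 − 350/19413·(0.976300))/(1+350/19413) = 193/200 ≈ 0.965000
step 3 [3y] bond c/1=31/400: DF=(4685097/4000000 − 31/400·(0.976300+0.965000))/(1+31/400) = 4737/5000 ≈ 0.947400
step 4 [4y] bond c/1=1/50: DF=(249579/250000 − 1/50·(0.976300+0.965000+0.947400))/(1+1/50) = 9221/10000 ≈ 0.922100
step 5 [5y] bond c/1=2/25: DF=(78373/62500 − 2/25·(0.976300+0.965000+0.947400+0.922100))/(1+2/25) = 2197/2500 ≈ 0.878800
step 6 [6y] bond c/1=21/400: DF=(4569631/4000000 − 21/400·(0.976300+0.965000+0.947400+0.922100+0.878800))/(1+21/400) = 1703/2000 ≈ 0.851500
step 7 [7y] bond c/1=1/16: DF=(19969/16000 − 1/16·(0.976300+0.965000+0.947400+0.922100+0.878800+0.851500))/(1+1/16) = 8487/10000 ≈ 0.848700

1 1 9763/10000
2 2 193/200
3 3 4737/5000
4 4 9221/10000
5 5 2197/2500
6 6 1703/2000
7 7 8487/10000
s(7y) = (1/(8487/10000) − 1)/(7) = 1513/59409 ≈ 2.5468%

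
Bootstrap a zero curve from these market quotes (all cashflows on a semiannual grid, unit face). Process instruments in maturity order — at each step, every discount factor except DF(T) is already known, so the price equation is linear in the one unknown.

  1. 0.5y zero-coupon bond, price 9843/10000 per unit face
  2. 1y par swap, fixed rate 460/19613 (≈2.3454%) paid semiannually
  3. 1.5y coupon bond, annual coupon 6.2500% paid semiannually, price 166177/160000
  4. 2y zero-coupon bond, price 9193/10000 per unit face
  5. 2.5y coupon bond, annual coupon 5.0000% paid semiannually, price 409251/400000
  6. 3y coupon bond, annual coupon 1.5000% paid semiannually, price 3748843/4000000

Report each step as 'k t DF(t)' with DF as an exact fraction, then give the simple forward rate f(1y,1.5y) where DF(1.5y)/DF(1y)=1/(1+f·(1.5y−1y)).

1 1/2 9843/10000
2 1 977/1000
3 3/2 9477/10000
4 2 9193/10000
5 5/2 1131/1250
6 3 179/200
f(1y,1.5y) = ((977/1000)/(9477/10000) − 1)/(1/2) = 586/9477 ≈ 6.1834%

step 1 [0.5y] zero: DF = P = 9843/10000 ≈ 0.984300
step 2 [1y] swap r/2=230/19613: DF=(1 − 230/19613·(0.984300))/(1+230/19613) = 977/1000 ≈ 0.977000
step 3 [1.5y] bond c/2=1/32: DF=(166177/160000 − 1/32·(0.984300+0.977000))/(1+1/32) = 9477/10000 ≈ 0.947700
step 4 [2y] zero: DF = P = 9193/10000 ≈ 0.919300
step 5 [2.5y] bond c/2=1/40: DF=(409251/400000 − 1/40·(0.984300+0.977000+0.947700+0.919300))/(1+1/40) = 1131/1250 ≈ 0.904800
step 6 [3y] bond c/2=3/400: DF=(3748843/4000000 − 3/400·(0.984300+0.977000+0.947700+0.919300+0.904800))/(1+3/400) = 179/200 ≈ 0.895000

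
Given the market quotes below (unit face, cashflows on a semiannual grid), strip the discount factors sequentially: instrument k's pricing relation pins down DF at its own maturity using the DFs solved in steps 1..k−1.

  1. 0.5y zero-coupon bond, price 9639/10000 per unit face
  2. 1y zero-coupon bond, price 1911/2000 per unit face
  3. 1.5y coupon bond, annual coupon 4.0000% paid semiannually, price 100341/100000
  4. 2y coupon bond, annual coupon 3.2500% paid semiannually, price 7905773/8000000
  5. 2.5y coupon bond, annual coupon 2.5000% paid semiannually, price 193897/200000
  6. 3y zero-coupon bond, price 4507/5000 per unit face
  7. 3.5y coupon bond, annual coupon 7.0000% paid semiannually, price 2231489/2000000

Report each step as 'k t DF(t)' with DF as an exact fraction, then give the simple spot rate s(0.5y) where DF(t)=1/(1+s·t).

step 1 [0.5y] zero: DF = P = 9639/10000 ≈ 0.963900
step 2 [1y] zero: DF = P = 1911/2000 ≈ 0.955500
step 3 [1.5y] bond c/2=1/50: DF=(100341/100000 − 1/50·(0.963900+0.955500))/(1+1/50) = 9461/10000 ≈ 0.946100
step 4 [2y] bond c/2=13/800: DF=(7905773/8000000 − 13/800·(0.963900+0.955500+0.946100))/(1+13/800) = 4633/5000 ≈ 0.926600
step 5 [2.5y] bond c/2=1/80: DF=(193897/200000 − 1/80·(0.963900+0.955500+0.946100+0.926600))/(1+1/80) = 9107/10000 ≈ 0.910700
step 6 [3y] zero: DF = P = 4507/5000 ≈ 0.901400
step 7 [3.5y] bond c/2=7/200: DF=(2231489/2000000 − 7/200·(0.963900+0.955500+0.946100+0.926600+0.910700+0.901400))/(1+7/200) = 1777/2000 ≈ 0.888500

1 1/2 9639/10000
2 1 1911/2000
3 3/2 9461/10000
4 2 4633/5000
5 5/2 9107/10000
6 3 4507/5000
7 7/2 1777/2000
s(0.5y) = (1/(9639/10000) − 1)/(1/2) = 722/9639 ≈ 7.4904%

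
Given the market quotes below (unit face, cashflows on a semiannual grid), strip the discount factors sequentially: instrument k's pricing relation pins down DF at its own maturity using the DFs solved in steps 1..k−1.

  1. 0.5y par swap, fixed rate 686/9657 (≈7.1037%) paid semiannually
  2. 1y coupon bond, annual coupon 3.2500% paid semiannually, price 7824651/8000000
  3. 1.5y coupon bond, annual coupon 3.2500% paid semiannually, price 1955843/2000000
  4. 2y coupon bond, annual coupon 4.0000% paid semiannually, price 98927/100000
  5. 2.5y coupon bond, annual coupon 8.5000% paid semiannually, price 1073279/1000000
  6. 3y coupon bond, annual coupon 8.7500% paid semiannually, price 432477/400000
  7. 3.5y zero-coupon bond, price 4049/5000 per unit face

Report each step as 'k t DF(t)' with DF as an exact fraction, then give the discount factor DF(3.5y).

1 1/2 9657/10000
2 1 947/1000
3 3/2 9317/10000
4 2 9141/10000
5 5/2 8763/10000
6 3 526/625
7 7/2 4049/5000
DF(3.5y) = 4049/5000 ≈ 0.809800

step 1 [0.5y] swap r/2=343/9657: DF=(1 − 343/9657·(0))/(1+343/9657) = 9657/10000 ≈ 0.965700
step 2 [1y] bond c/2=13/800: DF=(7824651/8000000 − 13/800·(0.965700))/(1+13/800) = 947/1000 ≈ 0.947000
step 3 [1.5y] bond c/2=13/800: DF=(1955843/2000000 − 13/800·(0.965700+0.947000))/(1+13/800) = 9317/10000 ≈ 0.931700
step 4 [2y] bond c/2=1/50: DF=(98927/100000 − 1/50·(0.965700+0.947000+0.931700))/(1+1/50) = 9141/10000 ≈ 0.914100
step 5 [2.5y] bond c/2=17/400: DF=(1073279/1000000 − 17/400·(0.965700+0.947000+0.931700+0.914100))/(1+17/400) = 8763/10000 ≈ 0.876300
step 6 [3y] bond c/2=7/160: DF=(432477/400000 − 7/160·(0.965700+0.947000+0.931700+0.914100+0.876300))/(1+7/160) = 526/625 ≈ 0.841600
step 7 [3.5y] zero: DF = P = 4049/5000 ≈ 0.809800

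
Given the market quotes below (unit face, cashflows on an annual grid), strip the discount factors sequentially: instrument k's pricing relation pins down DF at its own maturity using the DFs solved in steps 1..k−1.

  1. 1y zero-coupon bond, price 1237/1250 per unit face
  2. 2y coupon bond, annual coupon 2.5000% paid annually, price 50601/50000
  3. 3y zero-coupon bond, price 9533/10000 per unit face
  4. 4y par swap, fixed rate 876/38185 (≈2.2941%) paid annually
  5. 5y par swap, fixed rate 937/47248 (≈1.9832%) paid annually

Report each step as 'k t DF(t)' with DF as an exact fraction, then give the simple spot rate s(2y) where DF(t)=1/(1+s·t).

1 1 1237/1250
2 2 602/625
3 3 9533/10000
4 4 2281/2500
5 5 9063/10000
s(2y) = (1/(602/625) − 1)/(2) = 23/1204 ≈ 1.9103%

step 1 [1y] zero: DF = P = 1237/1250 ≈ 0.989600
step 2 [2y] bond c/1=1/40: DF=(50601/50000 − 1/40·(0.989600))/(1+1/40) = 602/625 ≈ 0.963200
step 3 [3y] zero: DF = P = 9533/10000 ≈ 0.953300
step 4 [4y] swap r/1=876/38185: DF=(1 − 876/38185·(0.989600+0.963200+0.953300))/(1+876/38185) = 2281/2500 ≈ 0.912400
step 5 [5y] swap r/1=937/47248: DF=(1 − 937/47248·(0.989600+0.963200+0.953300+0.912400))/(1+937/47248) = 9063/10000 ≈ 0.906300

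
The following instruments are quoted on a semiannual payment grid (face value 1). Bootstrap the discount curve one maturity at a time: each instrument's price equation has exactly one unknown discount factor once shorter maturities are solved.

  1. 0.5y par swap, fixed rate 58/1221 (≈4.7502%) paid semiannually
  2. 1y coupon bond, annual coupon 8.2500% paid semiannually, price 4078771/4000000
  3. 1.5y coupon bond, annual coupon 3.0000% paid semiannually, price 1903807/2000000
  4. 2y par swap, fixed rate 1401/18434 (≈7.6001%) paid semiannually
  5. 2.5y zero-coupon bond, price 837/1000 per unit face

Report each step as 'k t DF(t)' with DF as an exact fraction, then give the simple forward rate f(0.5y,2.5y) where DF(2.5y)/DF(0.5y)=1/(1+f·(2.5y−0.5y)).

1 1/2 1221/1250
2 1 4703/5000
3 3/2 1819/2000
4 2 8599/10000
5 5/2 837/1000
f(0.5y,2.5y) = ((1221/1250)/(837/1000) − 1)/(2) = 233/2790 ≈ 8.3513%

step 1 [0.5y] swap r/2=29/1221: DF=(1 − 29/1221·(0))/(1+29/1221) = 1221/1250 ≈ 0.976800
step 2 [1y] bond c/2=33/800: DF=(4078771/4000000 − 33/800·(0.976800))/(1+33/800) = 4703/5000 ≈ 0.940600
step 3 [1.5y] bond c/2=3/200: DF=(1903807/2000000 − 3/200·(0.976800+0.940600))/(1+3/200) = 1819/2000 ≈ 0.909500
step 4 [2y] swap r/2=1401/36868: DF=(1 − 1401/36868·(0.976800+0.940600+0.909500))/(1+1401/36868) = 8599/10000 ≈ 0.859900
step 5 [2.5y] zero: DF = P = 837/1000 ≈ 0.837000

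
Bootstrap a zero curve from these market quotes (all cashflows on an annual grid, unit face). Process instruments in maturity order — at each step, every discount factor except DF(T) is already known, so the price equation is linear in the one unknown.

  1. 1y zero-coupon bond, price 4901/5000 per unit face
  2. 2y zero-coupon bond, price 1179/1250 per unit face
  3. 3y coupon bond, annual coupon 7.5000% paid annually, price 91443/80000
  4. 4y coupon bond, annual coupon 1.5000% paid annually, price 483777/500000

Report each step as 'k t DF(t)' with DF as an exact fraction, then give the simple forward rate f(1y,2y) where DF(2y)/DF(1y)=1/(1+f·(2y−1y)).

step 1 [1y] zero: DF = P = 4901/5000 ≈ 0.980200
step 2 [2y] zero: DF = P = 1179/1250 ≈ 0.943200
step 3 [3y] bond c/1=3/40: DF=(91443/80000 − 3/40·(0.980200+0.943200))/(1+3/40) = 9291/10000 ≈ 0.929100
step 4 [4y] bond c/1=3/200: DF=(483777/500000 − 3/200·(0.980200+0.943200+0.929100))/(1+3/200) = 9111/10000 ≈ 0.911100

1 1 4901/5000
2 2 1179/1250
3 3 9291/10000
4 4 9111/10000
f(1y,2y) = ((4901/5000)/(1179/1250) − 1)/(1) = 185/4716 ≈ 3.9228%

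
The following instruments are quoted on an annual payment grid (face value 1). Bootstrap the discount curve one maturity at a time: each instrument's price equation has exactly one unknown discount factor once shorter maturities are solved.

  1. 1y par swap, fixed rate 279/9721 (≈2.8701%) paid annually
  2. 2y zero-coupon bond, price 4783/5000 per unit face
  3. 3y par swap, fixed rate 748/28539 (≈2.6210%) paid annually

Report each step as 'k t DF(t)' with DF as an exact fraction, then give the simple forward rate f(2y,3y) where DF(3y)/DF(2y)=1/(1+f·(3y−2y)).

step 1 [1y] swap r/1=279/9721: DF=(1 − 279/9721·(0))/(1+279/9721) = 9721/10000 ≈ 0.972100
step 2 [2y] zero: DF = P = 4783/5000 ≈ 0.956600
step 3 [3y] swap r/1=748/28539: DF=(1 − 748/28539·(0.972100+0.956600))/(1+748/28539) = 2313/2500 ≈ 0.925200

1 1 9721/10000
2 2 4783/5000
3 3 2313/2500
f(2y,3y) = ((4783/5000)/(2313/2500) − 1)/(1) = 157/4626 ≈ 3.3939%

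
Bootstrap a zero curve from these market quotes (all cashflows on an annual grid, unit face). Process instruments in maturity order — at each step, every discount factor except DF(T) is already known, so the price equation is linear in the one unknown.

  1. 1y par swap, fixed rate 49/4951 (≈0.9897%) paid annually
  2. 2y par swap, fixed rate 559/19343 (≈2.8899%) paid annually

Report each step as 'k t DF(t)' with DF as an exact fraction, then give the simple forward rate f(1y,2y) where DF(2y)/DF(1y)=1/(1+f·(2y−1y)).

step 1 [1y] swap r/1=49/4951: DF=(1 − 49/4951·(0))/(1+49/4951) = 4951/5000 ≈ 0.990200
step 2 [2y] swap r/1=559/19343: DF=(1 − 559/19343·(0.990200))/(1+559/19343) = 9441/10000 ≈ 0.944100

1 1 4951/5000
2 2 9441/10000
f(1y,2y) = ((4951/5000)/(9441/10000) − 1)/(1) = 461/9441 ≈ 4.8830%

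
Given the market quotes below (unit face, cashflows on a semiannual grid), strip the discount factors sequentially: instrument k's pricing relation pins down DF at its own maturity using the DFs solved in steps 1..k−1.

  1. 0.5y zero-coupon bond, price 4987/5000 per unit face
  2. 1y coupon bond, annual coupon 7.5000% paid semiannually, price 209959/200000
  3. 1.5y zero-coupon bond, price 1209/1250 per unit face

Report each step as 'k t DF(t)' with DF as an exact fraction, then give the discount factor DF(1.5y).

1 1/2 4987/5000
2 1 4879/5000
3 3/2 1209/1250
DF(1.5y) = 1209/1250 ≈ 0.967200

step 1 [0.5y] zero: DF = P = 4987/5000 ≈ 0.997400
step 2 [1y] bond c/2=3/80: DF=(209959/200000 − 3/80·(0.997400))/(1+3/80) = 4879/5000 ≈ 0.975800
step 3 [1.5y] zero: DF = P = 1209/1250 ≈ 0.967200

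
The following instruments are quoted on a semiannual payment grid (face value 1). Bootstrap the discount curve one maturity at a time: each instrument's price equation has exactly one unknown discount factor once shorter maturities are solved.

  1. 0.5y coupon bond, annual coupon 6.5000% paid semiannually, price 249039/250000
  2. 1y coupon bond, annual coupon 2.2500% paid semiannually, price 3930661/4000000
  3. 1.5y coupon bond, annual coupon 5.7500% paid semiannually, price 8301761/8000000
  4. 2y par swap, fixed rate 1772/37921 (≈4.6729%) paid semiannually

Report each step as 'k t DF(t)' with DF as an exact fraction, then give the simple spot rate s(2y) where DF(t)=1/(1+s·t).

step 1 [0.5y] bond c/2=13/400: DF=(249039/250000 − 13/400·(0))/(1+13/400) = 603/625 ≈ 0.964800
step 2 [1y] bond c/2=9/800: DF=(3930661/4000000 − 9/800·(0.964800))/(1+9/800) = 961/1000 ≈ 0.961000
step 3 [1.5y] bond c/2=23/800: DF=(8301761/8000000 − 23/800·(0.964800+0.961000))/(1+23/800) = 9549/10000 ≈ 0.954900
step 4 [2y] swap r/2=886/37921: DF=(1 − 886/37921·(0.964800+0.961000+0.954900))/(1+886/37921) = 4557/5000 ≈ 0.911400

1 1/2 603/625
2 1 961/1000
3 3/2 9549/10000
4 2 4557/5000
s(2y) = (1/(4557/5000) − 1)/(2) = 443/9114 ≈ 4.8607%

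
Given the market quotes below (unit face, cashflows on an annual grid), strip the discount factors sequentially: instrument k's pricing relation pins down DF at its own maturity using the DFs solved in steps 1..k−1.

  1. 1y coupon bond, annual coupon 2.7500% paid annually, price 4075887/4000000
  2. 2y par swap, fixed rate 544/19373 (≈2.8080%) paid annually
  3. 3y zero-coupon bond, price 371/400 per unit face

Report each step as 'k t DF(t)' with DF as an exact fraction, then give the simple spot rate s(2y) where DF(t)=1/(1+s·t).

1 1 9917/10000
2 2 591/625
3 3 371/400
s(2y) = (1/(591/625) − 1)/(2) = 17/591 ≈ 2.8765%

step 1 [1y] bond c/1=11/400: DF=(4075887/4000000 − 11/400·(0))/(1+11/400) = 9917/10000 ≈ 0.991700
step 2 [2y] swap r/1=544/19373: DF=(1 − 544/19373·(0.991700))/(1+544/19373) = 591/625 ≈ 0.945600
step 3 [3y] zero: DF = P = 371/400 ≈ 0.927500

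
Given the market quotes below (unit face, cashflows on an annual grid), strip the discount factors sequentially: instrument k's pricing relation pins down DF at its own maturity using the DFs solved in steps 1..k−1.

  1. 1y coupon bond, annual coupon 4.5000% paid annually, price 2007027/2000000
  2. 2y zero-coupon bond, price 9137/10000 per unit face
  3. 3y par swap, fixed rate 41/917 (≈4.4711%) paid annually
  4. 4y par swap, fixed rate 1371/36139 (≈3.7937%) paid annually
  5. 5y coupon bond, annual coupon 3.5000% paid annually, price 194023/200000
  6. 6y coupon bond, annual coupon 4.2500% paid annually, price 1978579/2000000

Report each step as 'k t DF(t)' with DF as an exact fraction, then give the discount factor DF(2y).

step 1 [1y] bond c/1=9/200: DF=(2007027/2000000 − 9/200·(0))/(1+9/200) = 9603/10000 ≈ 0.960300
step 2 [2y] zero: DF = P = 9137/10000 ≈ 0.913700
step 3 [3y] swap r/1=41/917: DF=(1 − 41/917·(0.960300+0.913700))/(1+41/917) = 877/1000 ≈ 0.877000
step 4 [4y] swap r/1=1371/36139: DF=(1 − 1371/36139·(0.960300+0.913700+0.877000))/(1+1371/36139) = 8629/10000 ≈ 0.862900
step 5 [5y] bond c/1=7/200: DF=(194023/200000 − 7/200·(0.960300+0.913700+0.877000+0.862900))/(1+7/200) = 8151/10000 ≈ 0.815100
step 6 [6y] bond c/1=17/400: DF=(1978579/2000000 − 17/400·(0.960300+0.913700+0.877000+0.862900+0.815100))/(1+17/400) = 1921/2500 ≈ 0.768400

1 1 9603/10000
2 2 9137/10000
3 3 877/1000
4 4 8629/10000
5 5 8151/10000
6 6 1921/2500
DF(2y) = 9137/10000 ≈ 0.913700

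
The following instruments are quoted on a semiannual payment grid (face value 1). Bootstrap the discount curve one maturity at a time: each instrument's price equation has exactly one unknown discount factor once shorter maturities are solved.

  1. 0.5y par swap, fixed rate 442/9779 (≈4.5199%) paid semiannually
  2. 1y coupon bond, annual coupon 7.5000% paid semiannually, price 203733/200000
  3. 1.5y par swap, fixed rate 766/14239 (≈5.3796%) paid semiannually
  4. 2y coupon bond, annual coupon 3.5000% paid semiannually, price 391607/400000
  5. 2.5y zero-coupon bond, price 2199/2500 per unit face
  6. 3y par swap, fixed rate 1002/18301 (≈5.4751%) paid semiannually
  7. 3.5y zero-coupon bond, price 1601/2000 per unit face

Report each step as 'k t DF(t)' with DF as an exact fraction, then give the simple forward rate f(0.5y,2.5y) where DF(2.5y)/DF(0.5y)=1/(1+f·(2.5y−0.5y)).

1 1/2 9779/10000
2 1 1893/2000
3 3/2 4617/5000
4 2 2283/2500
5 5/2 2199/2500
6 3 8497/10000
7 7/2 1601/2000
f(0.5y,2.5y) = ((9779/10000)/(2199/2500) − 1)/(2) = 983/17592 ≈ 5.5878%

step 1 [0.5y] swap r/2=221/9779: DF=(1 − 221/9779·(0))/(1+221/9779) = 9779/10000 ≈ 0.977900
step 2 [1y] bond c/2=3/80: DF=(203733/200000 − 3/80·(0.977900))/(1+3/80) = 1893/2000 ≈ 0.946500
step 3 [1.5y] swap r/2=383/14239: DF=(1 − 383/14239·(0.977900+0.946500))/(1+383/14239) = 4617/5000 ≈ 0.923400
step 4 [2y] bond c/2=7/400: DF=(391607/400000 − 7/400·(0.977900+0.946500+0.923400))/(1+7/400) = 2283/2500 ≈ 0.913200
step 5 [2.5y] zero: DF = P = 2199/2500 ≈ 0.879600
step 6 [3y] swap r/2=501/18301: DF=(1 − 501/18301·(0.977900+0.946500+0.923400+0.913200+0.879600))/(1+501/18301) = 8497/10000 ≈ 0.849700
step 7 [3.5y] zero: DF = P = 1601/2000 ≈ 0.800500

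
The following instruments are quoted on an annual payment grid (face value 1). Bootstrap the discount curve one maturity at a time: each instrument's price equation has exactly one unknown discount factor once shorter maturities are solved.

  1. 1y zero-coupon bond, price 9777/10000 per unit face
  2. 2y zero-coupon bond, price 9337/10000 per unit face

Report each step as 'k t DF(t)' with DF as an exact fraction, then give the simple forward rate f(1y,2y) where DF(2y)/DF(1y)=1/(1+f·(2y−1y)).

1 1 9777/10000
2 2 9337/10000
f(1y,2y) = ((9777/10000)/(9337/10000) − 1)/(1) = 440/9337 ≈ 4.7124%

step 1 [1y] zero: DF = P = 9777/10000 ≈ 0.977700
step 2 [2y] zero: DF = P = 9337/10000 ≈ 0.933700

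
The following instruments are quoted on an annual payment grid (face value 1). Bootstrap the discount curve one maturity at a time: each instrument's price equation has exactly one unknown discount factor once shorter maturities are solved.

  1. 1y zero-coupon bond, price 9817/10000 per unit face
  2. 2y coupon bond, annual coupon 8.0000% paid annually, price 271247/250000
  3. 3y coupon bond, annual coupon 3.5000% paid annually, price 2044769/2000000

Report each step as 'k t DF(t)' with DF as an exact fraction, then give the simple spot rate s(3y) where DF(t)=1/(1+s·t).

1 1 9817/10000
2 2 9319/10000
3 3 9231/10000
s(3y) = (1/(9231/10000) − 1)/(3) = 769/27693 ≈ 2.7769%

step 1 [1y] zero: DF = P = 9817/10000 ≈ 0.981700
step 2 [2y] bond c/1=2/25: DF=(271247/250000 − 2/25·(0.981700))/(1+2/25) = 9319/10000 ≈ 0.931900
step 3 [3y] bond c/1=7/200: DF=(2044769/2000000 − 7/200·(0.981700+0.931900))/(1+7/200) = 9231/10000 ≈ 0.923100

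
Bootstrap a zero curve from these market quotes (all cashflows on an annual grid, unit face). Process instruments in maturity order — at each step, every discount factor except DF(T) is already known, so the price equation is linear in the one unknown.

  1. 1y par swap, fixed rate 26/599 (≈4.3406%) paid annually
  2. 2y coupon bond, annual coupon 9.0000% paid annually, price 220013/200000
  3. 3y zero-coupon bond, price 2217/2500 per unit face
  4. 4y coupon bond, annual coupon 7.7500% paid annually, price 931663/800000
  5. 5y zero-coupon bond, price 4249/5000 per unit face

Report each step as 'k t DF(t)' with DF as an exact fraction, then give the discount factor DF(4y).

1 1 599/625
2 2 9301/10000
3 3 2217/2500
4 4 2203/2500
5 5 4249/5000
DF(4y) = 2203/2500 ≈ 0.881200

step 1 [1y] swap r/1=26/599: DF=(1 − 26/599·(0))/(1+26/599) = 599/625 ≈ 0.958400
step 2 [2y] bond c/1=9/100: DF=(220013/200000 − 9/100·(0.958400))/(1+9/100) = 9301/10000 ≈ 0.930100
step 3 [3y] zero: DF = P = 2217/2500 ≈ 0.886800
step 4 [4y] bond c/1=31/400: DF=(931663/800000 − 31/400·(0.958400+0.930100+0.886800))/(1+31/400) = 2203/2500 ≈ 0.881200
step 5 [5y] zero: DF = P = 4249/5000 ≈ 0.849800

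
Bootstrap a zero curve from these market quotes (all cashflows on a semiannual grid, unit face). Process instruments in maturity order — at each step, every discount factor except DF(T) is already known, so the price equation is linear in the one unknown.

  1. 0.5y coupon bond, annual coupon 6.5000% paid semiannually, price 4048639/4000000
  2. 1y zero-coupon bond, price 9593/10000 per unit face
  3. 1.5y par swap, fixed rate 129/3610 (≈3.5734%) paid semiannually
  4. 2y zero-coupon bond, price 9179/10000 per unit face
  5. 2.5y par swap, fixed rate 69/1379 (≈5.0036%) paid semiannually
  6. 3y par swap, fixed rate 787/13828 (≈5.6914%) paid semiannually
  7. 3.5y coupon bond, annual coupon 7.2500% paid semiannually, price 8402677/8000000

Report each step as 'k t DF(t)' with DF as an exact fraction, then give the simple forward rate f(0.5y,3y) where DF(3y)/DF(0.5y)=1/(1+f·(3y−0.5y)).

1 1/2 9803/10000
2 1 9593/10000
3 3/2 2371/2500
4 2 9179/10000
5 5/2 8827/10000
6 3 4213/5000
7 7/2 8201/10000
f(0.5y,3y) = ((9803/10000)/(4213/5000) − 1)/(5/2) = 1377/21065 ≈ 6.5369%

step 1 [0.5y] bond c/2=13/400: DF=(4048639/4000000 − 13/400·(0))/(1+13/400) = 9803/10000 ≈ 0.980300
step 2 [1y] zero: DF = P = 9593/10000 ≈ 0.959300
step 3 [1.5y] swap r/2=129/7220: DF=(1 − 129/7220·(0.980300+0.959300))/(1+129/7220) = 2371/2500 ≈ 0.948400
step 4 [2y] zero: DF = P = 9179/10000 ≈ 0.917900
step 5 [2.5y] swap r/2=69/2758: DF=(1 − 69/2758·(0.980300+0.959300+0.948400+0.917900))/(1+69/2758) = 8827/10000 ≈ 0.882700
step 6 [3y] swap r/2=787/27656: DF=(1 − 787/27656·(0.980300+0.959300+0.948400+0.917900+0.882700))/(1+787/27656) = 4213/5000 ≈ 0.842600
step 7 [3.5y] bond c/2=29/800: DF=(8402677/8000000 − 29/800·(0.980300+0.959300+0.948400+0.917900+0.882700+0.842600))/(1+29/800) = 8201/10000 ≈ 0.820100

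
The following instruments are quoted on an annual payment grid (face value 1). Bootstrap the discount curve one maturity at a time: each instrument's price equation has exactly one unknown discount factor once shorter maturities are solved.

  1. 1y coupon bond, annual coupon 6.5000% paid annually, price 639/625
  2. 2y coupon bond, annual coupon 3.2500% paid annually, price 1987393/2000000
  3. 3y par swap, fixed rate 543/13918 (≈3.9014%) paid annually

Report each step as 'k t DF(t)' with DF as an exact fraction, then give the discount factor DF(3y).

step 1 [1y] bond c/1=13/200: DF=(639/625 − 13/200·(0))/(1+13/200) = 24/25 ≈ 0.960000
step 2 [2y] bond c/1=13/400: DF=(1987393/2000000 − 13/400·(0.960000))/(1+13/400) = 4661/5000 ≈ 0.932200
step 3 [3y] swap r/1=543/13918: DF=(1 − 543/13918·(0.960000+0.932200))/(1+543/13918) = 4457/5000 ≈ 0.891400

1 1 24/25
2 2 4661/5000
3 3 4457/5000
DF(3y) = 4457/5000 ≈ 0.891400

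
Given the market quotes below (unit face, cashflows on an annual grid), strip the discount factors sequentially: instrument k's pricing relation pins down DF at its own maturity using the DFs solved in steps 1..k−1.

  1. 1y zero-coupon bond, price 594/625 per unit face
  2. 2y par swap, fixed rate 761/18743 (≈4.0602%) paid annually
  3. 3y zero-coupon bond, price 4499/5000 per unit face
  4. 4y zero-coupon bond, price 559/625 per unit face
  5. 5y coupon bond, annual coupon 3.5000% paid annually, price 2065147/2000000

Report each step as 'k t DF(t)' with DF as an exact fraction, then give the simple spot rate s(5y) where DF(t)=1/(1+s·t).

1 1 594/625
2 2 9239/10000
3 3 4499/5000
4 4 559/625
5 5 546/625
s(5y) = (1/(546/625) − 1)/(5) = 79/2730 ≈ 2.8938%

step 1 [1y] zero: DF = P = 594/625 ≈ 0.950400
step 2 [2y] swap r/1=761/18743: DF=(1 − 761/18743·(0.950400))/(1+761/18743) = 9239/10000 ≈ 0.923900
step 3 [3y] zero: DF = P = 4499/5000 ≈ 0.899800
step 4 [4y] zero: DF = P = 559/625 ≈ 0.894400
step 5 [5y] bond c/1=7/200: DF=(2065147/2000000 − 7/200·(0.950400+0.923900+0.899800+0.894400))/(1+7/200) = 546/625 ≈ 0.873600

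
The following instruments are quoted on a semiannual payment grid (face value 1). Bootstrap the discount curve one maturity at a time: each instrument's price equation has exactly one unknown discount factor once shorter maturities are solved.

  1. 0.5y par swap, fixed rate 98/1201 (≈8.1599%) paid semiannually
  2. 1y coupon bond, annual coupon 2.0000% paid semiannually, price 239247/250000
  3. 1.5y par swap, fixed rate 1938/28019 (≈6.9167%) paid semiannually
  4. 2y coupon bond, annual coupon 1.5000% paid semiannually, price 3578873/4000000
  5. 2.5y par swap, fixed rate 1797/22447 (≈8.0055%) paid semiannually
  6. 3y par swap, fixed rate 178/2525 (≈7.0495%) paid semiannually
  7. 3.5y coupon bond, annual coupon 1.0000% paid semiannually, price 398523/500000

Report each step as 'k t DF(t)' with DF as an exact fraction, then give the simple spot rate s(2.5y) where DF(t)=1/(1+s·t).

1 1/2 1201/1250
2 1 469/500
3 3/2 9031/10000
4 2 542/625
5 5/2 8203/10000
6 3 8131/10000
7 7/2 7667/10000
s(2.5y) = (1/(8203/10000) − 1)/(5/2) = 3594/41015 ≈ 8.7626%

step 1 [0.5y] swap r/2=49/1201: DF=(1 − 49/1201·(0))/(1+49/1201) = 1201/1250 ≈ 0.960800
step 2 [1y] bond c/2=1/100: DF=(239247/250000 − 1/100·(0.960800))/(1+1/100) = 469/500 ≈ 0.938000
step 3 [1.5y] swap r/2=969/28019: DF=(1 − 969/28019·(0.960800+0.938000))/(1+969/28019) = 9031/10000 ≈ 0.903100
step 4 [2y] bond c/2=3/400: DF=(3578873/4000000 − 3/400·(0.960800+0.938000+0.903100))/(1+3/400) = 542/625 ≈ 0.867200
step 5 [2.5y] swap r/2=1797/44894: DF=(1 − 1797/44894·(0.960800+0.938000+0.903100+0.867200))/(1+1797/44894) = 8203/10000 ≈ 0.820300
step 6 [3y] swap r/2=89/2525: DF=(1 − 89/2525·(0.960800+0.938000+0.903100+0.867200+0.820300))/(1+89/2525) = 8131/10000 ≈ 0.813100
step 7 [3.5y] bond c/2=1/200: DF=(398523/500000 − 1/200·(0.960800+0.938000+0.903100+0.867200+0.820300+0.813100))/(1+1/200) = 7667/10000 ≈ 0.766700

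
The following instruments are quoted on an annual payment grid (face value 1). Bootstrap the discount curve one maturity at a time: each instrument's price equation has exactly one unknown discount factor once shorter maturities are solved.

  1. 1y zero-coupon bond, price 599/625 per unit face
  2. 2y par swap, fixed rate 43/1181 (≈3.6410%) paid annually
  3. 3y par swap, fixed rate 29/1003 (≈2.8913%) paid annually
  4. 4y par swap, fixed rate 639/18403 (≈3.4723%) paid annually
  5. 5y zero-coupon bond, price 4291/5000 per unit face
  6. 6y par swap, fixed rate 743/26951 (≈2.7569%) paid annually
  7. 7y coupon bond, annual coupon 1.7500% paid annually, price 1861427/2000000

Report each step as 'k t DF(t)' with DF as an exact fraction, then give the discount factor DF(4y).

1 1 599/625
2 2 582/625
3 3 2297/2500
4 4 4361/5000
5 5 4291/5000
6 6 4257/5000
7 7 411/500
DF(4y) = 4361/5000 ≈ 0.872200

step 1 [1y] zero: DF = P = 599/625 ≈ 0.958400
step 2 [2y] swap r/1=43/1181: DF=(1 − 43/1181·(0.958400))/(1+43/1181) = 582/625 ≈ 0.931200
step 3 [3y] swap r/1=29/1003: DF=(1 − 29/1003·(0.958400+0.931200))/(1+29/1003) = 2297/2500 ≈ 0.918800
step 4 [4y] swap r/1=639/18403: DF=(1 − 639/18403·(0.958400+0.931200+0.918800))/(1+639/18403) = 4361/5000 ≈ 0.872200
step 5 [5y] zero: DF = P = 4291/5000 ≈ 0.858200
step 6 [6y] swap r/1=743/26951: DF=(1 − 743/26951·(0.958400+0.931200+0.918800+0.872200+0.858200))/(1+743/26951) = 4257/5000 ≈ 0.851400
step 7 [7y] bond c/1=7/400: DF=(1861427/2000000 − 7/400·(0.958400+0.931200+0.918800+0.872200+0.858200+0.851400))/(1+7/400) = 411/500 ≈ 0.822000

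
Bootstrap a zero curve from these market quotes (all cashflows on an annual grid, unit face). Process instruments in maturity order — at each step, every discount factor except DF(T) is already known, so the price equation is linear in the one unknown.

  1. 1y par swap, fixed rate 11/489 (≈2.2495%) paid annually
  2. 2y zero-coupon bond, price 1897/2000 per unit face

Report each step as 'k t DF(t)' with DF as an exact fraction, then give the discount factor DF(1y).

1 1 489/500
2 2 1897/2000
DF(1y) = 489/500 ≈ 0.978000

step 1 [1y] swap r/1=11/489: DF=(1 − 11/489·(0))/(1+11/489) = 489/500 ≈ 0.978000
step 2 [2y] zero: DF = P = 1897/2000 ≈ 0.948500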